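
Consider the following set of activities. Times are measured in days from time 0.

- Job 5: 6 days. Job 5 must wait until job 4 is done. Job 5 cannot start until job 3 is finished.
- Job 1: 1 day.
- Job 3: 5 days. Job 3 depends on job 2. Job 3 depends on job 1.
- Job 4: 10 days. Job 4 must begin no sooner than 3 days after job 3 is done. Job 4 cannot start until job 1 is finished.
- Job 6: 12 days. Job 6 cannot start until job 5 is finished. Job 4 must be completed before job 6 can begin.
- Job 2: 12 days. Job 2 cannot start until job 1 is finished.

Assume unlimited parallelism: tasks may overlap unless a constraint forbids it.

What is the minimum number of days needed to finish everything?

49

Job 1 can start immediately at day 0; it finishes at day 1.
Job 2 cannot begin until job 1 (finishes day 1). It runs from day 1 to 1 + 12 = day 13.
Job 3 cannot start until job 2 (finishes day 13); job 1 (finishes day 1). The controlling bound is day 13, so job 3 finishes at 13 + 5 = day 18.
Job 4 needs all of job 3 (finishes day 18, plus 3-day gap → day 21); job 1 (finishes day 1). That puts its earliest start at day 21; it finishes at 21 + 10 = day 31.
Job 5 cannot start until job 4 (finishes day 31); job 3 (finishes day 18). The controlling bound is day 31, so job 5 finishes at 31 + 6 = day 37.
Job 6 needs all of job 5 (finishes day 37); job 4 (finishes day 31). That puts its earliest start at day 37; it finishes at 37 + 12 = day 49.
All tasks are finished once the last one completes. Finish times: Job 1 at 1, Job 2 at 13, Job 3 at 18, Job 4 at 31, Job 5 at 37, Job 6 at 49. The latest is day 49.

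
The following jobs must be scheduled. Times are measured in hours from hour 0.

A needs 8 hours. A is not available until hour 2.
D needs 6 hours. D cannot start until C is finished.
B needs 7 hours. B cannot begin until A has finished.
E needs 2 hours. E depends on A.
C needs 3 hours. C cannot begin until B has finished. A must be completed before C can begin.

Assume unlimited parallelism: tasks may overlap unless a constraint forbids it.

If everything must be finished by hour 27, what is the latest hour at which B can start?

11

Nothing follows D; the deadline of hour 27 is its only limit. It must start by 27 − 6 = hour 21.
C must finish before D (must start by hour 21). With a 3-hour duration, C must start by 21 − 3 = hour 18.
Since C (must start by hour 18) depends on it, B must finish by hour 18. Backing off its 7-hour duration gives a latest start of hour 11.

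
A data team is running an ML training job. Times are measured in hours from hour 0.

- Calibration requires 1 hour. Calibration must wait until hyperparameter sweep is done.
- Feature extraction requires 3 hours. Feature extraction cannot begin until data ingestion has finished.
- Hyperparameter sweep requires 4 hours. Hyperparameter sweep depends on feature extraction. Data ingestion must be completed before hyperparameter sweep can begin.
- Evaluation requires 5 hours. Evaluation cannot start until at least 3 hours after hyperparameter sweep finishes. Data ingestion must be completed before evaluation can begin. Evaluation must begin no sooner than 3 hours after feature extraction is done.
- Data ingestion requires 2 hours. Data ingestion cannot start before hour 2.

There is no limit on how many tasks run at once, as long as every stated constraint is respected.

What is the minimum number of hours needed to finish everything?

19

Data ingestion cannot begin until its own release at hour 2. It runs from hour 2 to 2 + 2 = hour 4.
After data ingestion (finishes hour 4), feature extraction can start at hour 4 and finishes at hour 7.
Hyperparameter sweep needs all of feature extraction (finishes hour 7); data ingestion (finishes hour 4). That puts its earliest start at hour 7; it finishes at 7 + 4 = hour 11.
After hyperparameter sweep (finishes hour 11), calibration can start at hour 11 and finishes at hour 12.
Evaluation cannot start until hyperparameter sweep (finishes hour 11, plus 3-hour gap → hour 14); data ingestion (finishes hour 4); feature extraction (finishes hour 7, plus 3-hour gap → hour 10). The controlling bound is hour 14, so evaluation finishes at 14 + 5 = hour 19.
All tasks are finished once the last one completes. Finish times: Data ingestion at 4, Feature extraction at 7, Hyperparameter sweep at 11, Evaluation at 19, Calibration at 12. The latest is hour 19.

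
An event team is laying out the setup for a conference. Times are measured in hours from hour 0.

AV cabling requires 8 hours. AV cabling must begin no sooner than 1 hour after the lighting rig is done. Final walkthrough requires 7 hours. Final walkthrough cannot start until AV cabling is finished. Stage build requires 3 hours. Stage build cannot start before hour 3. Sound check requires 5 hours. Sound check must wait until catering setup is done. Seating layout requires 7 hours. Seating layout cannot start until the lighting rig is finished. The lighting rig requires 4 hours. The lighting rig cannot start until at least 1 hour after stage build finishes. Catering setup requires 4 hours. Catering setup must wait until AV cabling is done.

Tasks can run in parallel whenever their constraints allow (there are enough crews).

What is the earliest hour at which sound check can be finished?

Stage build waits on its own release at hour 3, so it starts at hour 3 and finishes at 3 + 3 = hour 6.
The lighting rig cannot begin until stage build (finishes hour 6, plus 1-hour gap → hour 7). It runs from hour 7 to 7 + 4 = hour 11.
After the lighting rig (finishes hour 11, plus 1-hour gap → hour 12), AV cabling can start at hour 12 and finishes at hour 20.
Catering setup cannot begin until AV cabling (finishes hour 20). It runs from hour 20 to 20 + 4 = hour 24.
Sound check cannot begin until catering setup (finishes hour 24). It runs from hour 24 to 24 + 5 = hour 29.

29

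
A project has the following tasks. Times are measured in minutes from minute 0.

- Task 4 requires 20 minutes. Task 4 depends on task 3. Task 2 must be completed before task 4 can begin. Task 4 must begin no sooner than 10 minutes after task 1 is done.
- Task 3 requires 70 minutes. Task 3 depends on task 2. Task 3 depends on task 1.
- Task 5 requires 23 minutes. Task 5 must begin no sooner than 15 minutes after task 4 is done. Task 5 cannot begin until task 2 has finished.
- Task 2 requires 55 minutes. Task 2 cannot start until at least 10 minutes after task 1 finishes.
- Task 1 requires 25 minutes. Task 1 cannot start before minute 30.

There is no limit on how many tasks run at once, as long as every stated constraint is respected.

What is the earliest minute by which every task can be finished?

248

Task 1 cannot begin until its own release at minute 30. It runs from minute 30 to 30 + 25 = minute 55.
After task 1 (finishes minute 55, plus 10-minute gap → minute 65), task 2 can start at minute 65 and finishes at minute 120.
Task 3 needs all of task 2 (finishes minute 120); task 1 (finishes minute 55). That puts its earliest start at minute 120; it finishes at 120 + 70 = minute 190.
For task 4: task 3 (finishes minute 190); task 2 (finishes minute 120); task 1 (finishes minute 55, plus 10-minute gap → minute 65). Taking the maximum gives a start of minute 190, and it finishes at 190 + 20 = minute 210.
Task 5 has to wait for task 4 (finishes minute 210, plus 15-minute gap → minute 225); task 2 (finishes minute 120). The latest of these is minute 225, so task 5 runs minute 225 to 225 + 23 = minute 248.
All tasks are finished once the last one completes. Finish times: Task 1 at 55, Task 2 at 120, Task 3 at 190, Task 4 at 210, Task 5 at 248. The latest is minute 248.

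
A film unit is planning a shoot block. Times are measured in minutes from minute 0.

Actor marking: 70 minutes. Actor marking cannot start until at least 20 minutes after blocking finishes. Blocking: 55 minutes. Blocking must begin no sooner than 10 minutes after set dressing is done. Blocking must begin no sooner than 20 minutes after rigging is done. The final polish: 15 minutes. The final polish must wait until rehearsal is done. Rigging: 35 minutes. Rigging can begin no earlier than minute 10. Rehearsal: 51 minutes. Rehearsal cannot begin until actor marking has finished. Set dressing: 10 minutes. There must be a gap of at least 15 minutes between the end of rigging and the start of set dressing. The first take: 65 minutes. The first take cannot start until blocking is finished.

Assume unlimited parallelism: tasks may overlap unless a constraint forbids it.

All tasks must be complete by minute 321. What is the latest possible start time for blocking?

110

Nothing follows the final polish; the deadline of minute 321 is its only limit. It must start by 321 − 15 = minute 306.
Since the final polish (must start by minute 306) depends on it, rehearsal must finish by minute 306. Backing off its 51-minute duration gives a latest start of minute 255.
Actor marking must finish before rehearsal (must start by minute 255). With a 70-minute duration, actor marking must start by 255 − 70 = minute 185.
The first take has no dependents, so it just needs to finish by minute 321. Starting by 321 − 65 = minute 256 achieves that.
For blocking: actor marking (must start by minute 185, minus 20-minute gap → minute 165); the first take (must start by minute 256). The most restrictive is minute 165; with a 55-minute duration, blocking must start by minute 110.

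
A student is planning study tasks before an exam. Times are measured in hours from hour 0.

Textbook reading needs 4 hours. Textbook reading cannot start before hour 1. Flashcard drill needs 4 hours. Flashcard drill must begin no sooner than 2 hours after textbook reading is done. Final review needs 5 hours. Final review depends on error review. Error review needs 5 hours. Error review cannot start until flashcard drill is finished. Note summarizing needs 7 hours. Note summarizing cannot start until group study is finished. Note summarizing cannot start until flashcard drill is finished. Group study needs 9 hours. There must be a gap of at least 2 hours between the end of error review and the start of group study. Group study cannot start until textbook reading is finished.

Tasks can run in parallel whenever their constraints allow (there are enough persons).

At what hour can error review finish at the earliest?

Textbook reading waits on its own release at hour 1, so it starts at hour 1 and finishes at 1 + 4 = hour 5.
After textbook reading (finishes hour 5, plus 2-hour gap → hour 7), flashcard drill can start at hour 7 and finishes at hour 11.
Error review cannot begin until flashcard drill (finishes hour 11). It runs from hour 11 to 11 + 5 = hour 16.

16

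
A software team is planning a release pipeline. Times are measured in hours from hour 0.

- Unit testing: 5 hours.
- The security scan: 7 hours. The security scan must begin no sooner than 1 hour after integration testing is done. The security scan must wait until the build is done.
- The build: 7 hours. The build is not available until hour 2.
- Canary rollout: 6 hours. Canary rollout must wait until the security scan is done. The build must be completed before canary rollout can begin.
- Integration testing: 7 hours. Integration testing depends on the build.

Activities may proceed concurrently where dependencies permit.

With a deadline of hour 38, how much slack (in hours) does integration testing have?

8

The build cannot begin until its own release at hour 2. It runs from hour 2 to 2 + 7 = hour 9.
After the build (finishes hour 9), integration testing can start at hour 9 and finishes at hour 16.

Working backward from the deadline:
To finish by hour 38, canary rollout (duration 6) must start no later than hour 32.
The security scan must finish before canary rollout (must start by hour 32). With a 7-hour duration, the security scan must start by 32 − 7 = hour 25.
Since the security scan (must start by hour 25, minus 1-hour gap → hour 24) depends on it, integration testing must finish by hour 24. Backing off its 7-hour duration gives a latest start of hour 17.
So integration testing can start as early as hour 9 and as late as hour 17, giving 17 − 9 = 8 hours of slack.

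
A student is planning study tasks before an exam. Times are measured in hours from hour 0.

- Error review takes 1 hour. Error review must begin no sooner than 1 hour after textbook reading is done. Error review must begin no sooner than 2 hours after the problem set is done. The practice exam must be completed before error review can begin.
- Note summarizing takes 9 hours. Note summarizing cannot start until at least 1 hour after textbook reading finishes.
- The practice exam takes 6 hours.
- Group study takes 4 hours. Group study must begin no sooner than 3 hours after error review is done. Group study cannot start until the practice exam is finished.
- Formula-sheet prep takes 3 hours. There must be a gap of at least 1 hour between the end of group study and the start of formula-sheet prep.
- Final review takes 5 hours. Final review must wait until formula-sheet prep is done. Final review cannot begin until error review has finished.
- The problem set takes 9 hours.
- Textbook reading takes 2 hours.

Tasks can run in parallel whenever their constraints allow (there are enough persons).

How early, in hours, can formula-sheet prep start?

The practice exam can start immediately at hour 0; it finishes at hour 6.
The problem set can start immediately at hour 0; it finishes at hour 9.
Textbook reading has no prerequisites, so it starts at hour 0 and finishes at hour 2.
Error review cannot start until textbook reading (finishes hour 2, plus 1-hour gap → hour 3); the problem set (finishes hour 9, plus 2-hour gap → hour 11); the practice exam (finishes hour 6). The controlling bound is hour 11, so error review finishes at 11 + 1 = hour 12.
For group study: error review (finishes hour 12, plus 3-hour gap → hour 15); the practice exam (finishes hour 6). Taking the maximum gives a start of hour 15, and it finishes at 15 + 4 = hour 19.
Formula-sheet prep waits on group study (finishes hour 19, plus 1-hour gap → hour 20), so the earliest it can start is hour 20.

20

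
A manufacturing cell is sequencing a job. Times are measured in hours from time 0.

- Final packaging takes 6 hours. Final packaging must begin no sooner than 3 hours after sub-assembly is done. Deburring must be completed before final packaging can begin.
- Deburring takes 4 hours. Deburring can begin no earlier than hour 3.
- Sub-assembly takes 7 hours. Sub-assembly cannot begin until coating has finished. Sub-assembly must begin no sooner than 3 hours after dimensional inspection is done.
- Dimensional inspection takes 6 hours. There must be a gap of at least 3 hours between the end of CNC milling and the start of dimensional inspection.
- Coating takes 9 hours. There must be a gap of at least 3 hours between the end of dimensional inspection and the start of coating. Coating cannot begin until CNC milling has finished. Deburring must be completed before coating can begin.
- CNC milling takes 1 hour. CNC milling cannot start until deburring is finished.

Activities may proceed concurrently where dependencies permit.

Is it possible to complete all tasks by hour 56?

Yes

Deburring waits on its own release at hour 3, so it starts at hour 3 and finishes at 3 + 4 = hour 7.
CNC milling waits on deburring (finishes hour 7), so it starts at hour 7 and finishes at 7 + 1 = hour 8.
After CNC milling (finishes hour 8, plus 3-hour gap → hour 11), dimensional inspection can start at hour 11 and finishes at hour 17.
For coating: dimensional inspection (finishes hour 17, plus 3-hour gap → hour 20); CNC milling (finishes hour 8); deburring (finishes hour 7). Taking the maximum gives a start of hour 20, and it finishes at 20 + 9 = hour 29.
Sub-assembly has to wait for coating (finishes hour 29); dimensional inspection (finishes hour 17, plus 3-hour gap → hour 20). The latest of these is hour 29, so sub-assembly runs hour 29 to 29 + 7 = hour 36.
Final packaging needs all of sub-assembly (finishes hour 36, plus 3-hour gap → hour 39); deburring (finishes hour 7). That puts its earliest start at hour 39; it finishes at 39 + 6 = hour 45.
Every task is finished by hour 45, which is no later than the deadline of 56, so the schedule is feasible.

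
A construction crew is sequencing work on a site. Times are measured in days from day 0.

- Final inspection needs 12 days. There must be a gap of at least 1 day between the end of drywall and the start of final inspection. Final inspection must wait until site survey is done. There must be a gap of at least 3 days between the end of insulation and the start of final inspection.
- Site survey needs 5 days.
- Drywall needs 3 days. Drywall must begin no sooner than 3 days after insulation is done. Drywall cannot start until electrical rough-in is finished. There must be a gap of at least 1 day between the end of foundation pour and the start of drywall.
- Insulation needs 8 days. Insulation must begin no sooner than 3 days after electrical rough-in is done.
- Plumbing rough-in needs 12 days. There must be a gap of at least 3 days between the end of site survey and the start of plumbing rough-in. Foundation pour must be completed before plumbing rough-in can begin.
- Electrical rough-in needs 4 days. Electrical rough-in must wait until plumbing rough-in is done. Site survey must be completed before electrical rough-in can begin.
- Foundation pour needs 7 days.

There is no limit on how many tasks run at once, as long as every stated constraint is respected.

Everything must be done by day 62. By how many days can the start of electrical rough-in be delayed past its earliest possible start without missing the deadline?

8

Nothing blocks foundation pour, so it runs from day 0 to day 7.
Site survey has no prerequisites, so it starts at day 0 and finishes at day 5.
Plumbing rough-in needs all of site survey (finishes day 5, plus 3-day gap → day 8); foundation pour (finishes day 7). That puts its earliest start at day 8; it finishes at 8 + 12 = day 20.
Electrical rough-in has to wait for plumbing rough-in (finishes day 20); site survey (finishes day 5). The latest of these is day 20, so electrical rough-in runs day 20 to 20 + 4 = day 24.

Working backward from the deadline:
Final inspection must finish by day 62; it takes 12 days, so it must start by 62 − 12 = day 50.
Drywall must finish before final inspection (must start by day 50, minus 1-day gap → day 49). With a 3-day duration, drywall must start by 49 − 3 = day 46.
Insulation must finish in time for drywall (must start by day 46, minus 3-day gap → day 43); final inspection (must start by day 50, minus 3-day gap → day 47). The tightest is day 43, so insulation must start by 43 − 8 = day 35.
Electrical rough-in must finish in time for insulation (must start by day 35, minus 3-day gap → day 32); drywall (must start by day 46). The tightest is day 32, so electrical rough-in must start by 32 − 4 = day 28.
So electrical rough-in can start as early as day 20 and as late as day 28, giving 28 − 20 = 8 days of slack.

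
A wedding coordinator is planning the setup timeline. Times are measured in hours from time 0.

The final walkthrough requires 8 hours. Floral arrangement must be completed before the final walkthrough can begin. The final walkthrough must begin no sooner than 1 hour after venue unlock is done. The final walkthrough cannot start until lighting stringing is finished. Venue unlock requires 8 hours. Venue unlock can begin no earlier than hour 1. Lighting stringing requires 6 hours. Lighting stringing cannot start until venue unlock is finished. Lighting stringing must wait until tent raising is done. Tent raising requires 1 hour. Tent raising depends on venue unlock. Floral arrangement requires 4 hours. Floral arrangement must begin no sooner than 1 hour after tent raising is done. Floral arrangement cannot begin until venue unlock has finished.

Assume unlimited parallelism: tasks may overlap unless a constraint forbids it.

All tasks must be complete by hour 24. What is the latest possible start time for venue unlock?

The final walkthrough has no dependents, so it just needs to finish by hour 24. Starting by 24 − 8 = hour 16 achieves that.
Floral arrangement must finish before the final walkthrough (must start by hour 16). With a 4-hour duration, floral arrangement must start by 16 − 4 = hour 12.
Lighting stringing has to be done before the final walkthrough (must start by hour 16). That means finishing by hour 16, i.e. starting by 16 − 6 = hour 10.
Tent raising has several dependents: floral arrangement (must start by hour 12, minus 1-hour gap → hour 11); lighting stringing (must start by hour 10). The earliest of those limits is hour 10, so tent raising must start by 10 − 1 = hour 9.
Venue unlock feeds tent raising (must start by hour 9); floral arrangement (must start by hour 12); lighting stringing (must start by hour 10); the final walkthrough (must start by hour 16, minus 1-hour gap → hour 15). Taking the minimum, venue unlock must finish by hour 9 and start by 9 − 8 = hour 1.

1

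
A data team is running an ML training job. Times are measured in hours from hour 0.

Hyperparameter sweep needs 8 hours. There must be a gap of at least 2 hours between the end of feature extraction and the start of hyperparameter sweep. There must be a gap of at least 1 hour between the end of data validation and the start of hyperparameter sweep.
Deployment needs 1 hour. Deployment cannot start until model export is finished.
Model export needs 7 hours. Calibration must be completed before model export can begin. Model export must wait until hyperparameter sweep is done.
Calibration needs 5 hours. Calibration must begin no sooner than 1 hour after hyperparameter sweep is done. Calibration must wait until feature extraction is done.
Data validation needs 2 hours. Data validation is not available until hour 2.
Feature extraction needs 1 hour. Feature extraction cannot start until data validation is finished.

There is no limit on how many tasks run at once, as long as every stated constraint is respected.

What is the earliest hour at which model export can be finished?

28

After its own release at hour 2, data validation can start at hour 2 and finishes at hour 4.
Feature extraction waits on data validation (finishes hour 4), so it starts at hour 4 and finishes at 4 + 1 = hour 5.
For hyperparameter sweep: feature extraction (finishes hour 5, plus 2-hour gap → hour 7); data validation (finishes hour 4, plus 1-hour gap → hour 5). Taking the maximum gives a start of hour 7, and it finishes at 7 + 8 = hour 15.
For calibration: hyperparameter sweep (finishes hour 15, plus 1-hour gap → hour 16); feature extraction (finishes hour 5). Taking the maximum gives a start of hour 16, and it finishes at 16 + 5 = hour 21.
Model export has to wait for calibration (finishes hour 21); hyperparameter sweep (finishes hour 15). The latest of these is hour 21, so model export runs hour 21 to 21 + 7 = hour 28.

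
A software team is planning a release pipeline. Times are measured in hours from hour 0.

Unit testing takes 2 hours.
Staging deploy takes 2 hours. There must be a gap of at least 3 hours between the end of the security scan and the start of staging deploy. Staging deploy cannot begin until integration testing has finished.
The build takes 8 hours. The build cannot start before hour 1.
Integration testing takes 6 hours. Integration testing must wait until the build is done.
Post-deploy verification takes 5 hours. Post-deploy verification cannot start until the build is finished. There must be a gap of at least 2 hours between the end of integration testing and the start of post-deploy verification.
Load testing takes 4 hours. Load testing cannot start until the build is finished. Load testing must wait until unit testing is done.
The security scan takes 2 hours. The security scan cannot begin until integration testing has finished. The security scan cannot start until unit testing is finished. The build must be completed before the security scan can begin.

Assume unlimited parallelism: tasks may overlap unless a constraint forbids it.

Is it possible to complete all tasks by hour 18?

Unit testing has no prerequisites, so it starts at hour 0 and finishes at hour 2.
After its own release at hour 1, the build can start at hour 1 and finishes at hour 9.
Load testing has to wait for the build (finishes hour 9); unit testing (finishes hour 2). The latest of these is hour 9, so load testing runs hour 9 to 9 + 4 = hour 13.
Integration testing cannot begin until the build (finishes hour 9). It runs from hour 9 to 9 + 6 = hour 15.
For post-deploy verification: the build (finishes hour 9); integration testing (finishes hour 15, plus 2-hour gap → hour 17). Taking the maximum gives a start of hour 17, and it finishes at 17 + 5 = hour 22.
The security scan has to wait for integration testing (finishes hour 15); unit testing (finishes hour 2); the build (finishes hour 9). The latest of these is hour 15, so the security scan runs hour 15 to 15 + 2 = hour 17.
Staging deploy cannot start until the security scan (finishes hour 17, plus 3-hour gap → hour 20); integration testing (finishes hour 15). The controlling bound is hour 20, so staging deploy finishes at 20 + 2 = hour 22.
The earliest everything can be done is hour 22, which is after the deadline of 18, so it is not possible.

No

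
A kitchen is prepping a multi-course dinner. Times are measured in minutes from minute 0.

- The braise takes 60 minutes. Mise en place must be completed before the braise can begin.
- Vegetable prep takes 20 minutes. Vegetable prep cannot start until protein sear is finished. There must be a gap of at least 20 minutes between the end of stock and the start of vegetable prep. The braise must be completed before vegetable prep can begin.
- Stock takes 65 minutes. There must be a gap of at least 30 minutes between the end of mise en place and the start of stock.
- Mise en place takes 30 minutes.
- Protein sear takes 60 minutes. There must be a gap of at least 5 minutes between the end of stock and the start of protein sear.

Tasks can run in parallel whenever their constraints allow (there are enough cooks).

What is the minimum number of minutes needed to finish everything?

Nothing blocks mise en place, so it runs from minute 0 to minute 30.
After mise en place (finishes minute 30), the braise can start at minute 30 and finishes at minute 90.
After mise en place (finishes minute 30, plus 30-minute gap → minute 60), stock can start at minute 60 and finishes at minute 125.
Protein sear waits on stock (finishes minute 125, plus 5-minute gap → minute 130), so it starts at minute 130 and finishes at 130 + 60 = minute 190.
For vegetable prep: protein sear (finishes minute 190); stock (finishes minute 125, plus 20-minute gap → minute 145); the braise (finishes minute 90). Taking the maximum gives a start of minute 190, and it finishes at 190 + 20 = minute 210.
All tasks are finished once the last one completes. Finish times: Mise en place at 30, Stock at 125, The braise at 90, Protein sear at 190, Vegetable prep at 210. The latest is minute 210.

210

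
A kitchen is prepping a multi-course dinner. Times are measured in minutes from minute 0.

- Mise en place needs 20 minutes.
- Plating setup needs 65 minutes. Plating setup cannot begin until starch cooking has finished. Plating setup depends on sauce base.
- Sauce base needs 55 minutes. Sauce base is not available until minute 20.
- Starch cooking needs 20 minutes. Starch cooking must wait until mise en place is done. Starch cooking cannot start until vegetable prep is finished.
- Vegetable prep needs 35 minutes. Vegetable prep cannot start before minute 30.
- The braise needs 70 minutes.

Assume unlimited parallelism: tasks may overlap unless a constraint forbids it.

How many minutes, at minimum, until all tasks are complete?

Vegetable prep waits on its own release at minute 30, so it starts at minute 30 and finishes at 30 + 35 = minute 65.
The braise can start immediately at minute 0; it finishes at minute 70.
Sauce base cannot begin until its own release at minute 20. It runs from minute 20 to 20 + 55 = minute 75.
Mise en place can start immediately at minute 0; it finishes at minute 20.
For starch cooking: mise en place (finishes minute 20); vegetable prep (finishes minute 65). Taking the maximum gives a start of minute 65, and it finishes at 65 + 20 = minute 85.
For plating setup: starch cooking (finishes minute 85); sauce base (finishes minute 75). Taking the maximum gives a start of minute 85, and it finishes at 85 + 65 = minute 150.
All tasks are finished once the last one completes. Finish times: Mise en place at 20, Sauce base at 75, The braise at 70, Vegetable prep at 65, Starch cooking at 85, Plating setup at 150. The latest is minute 150.

150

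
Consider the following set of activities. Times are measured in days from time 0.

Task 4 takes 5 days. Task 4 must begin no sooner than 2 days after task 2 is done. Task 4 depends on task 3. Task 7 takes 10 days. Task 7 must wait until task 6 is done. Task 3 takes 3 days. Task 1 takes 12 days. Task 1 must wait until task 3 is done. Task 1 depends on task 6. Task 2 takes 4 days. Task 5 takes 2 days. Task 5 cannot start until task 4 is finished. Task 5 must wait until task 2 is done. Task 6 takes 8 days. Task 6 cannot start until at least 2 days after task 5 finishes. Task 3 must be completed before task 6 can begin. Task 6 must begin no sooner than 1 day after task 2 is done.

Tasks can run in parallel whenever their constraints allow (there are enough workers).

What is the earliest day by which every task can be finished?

Task 3 has no prerequisites, so it starts at day 0 and finishes at day 3.
Nothing blocks task 2, so it runs from day 0 to day 4.
Task 4 has to wait for task 2 (finishes day 4, plus 2-day gap → day 6); task 3 (finishes day 3). The latest of these is day 6, so task 4 runs day 6 to 6 + 5 = day 11.
Task 5 has to wait for task 4 (finishes day 11); task 2 (finishes day 4). The latest of these is day 11, so task 5 runs day 11 to 11 + 2 = day 13.
Task 6 has to wait for task 5 (finishes day 13, plus 2-day gap → day 15); task 3 (finishes day 3); task 2 (finishes day 4, plus 1-day gap → day 5). The latest of these is day 15, so task 6 runs day 15 to 15 + 8 = day 23.
Task 7 cannot begin until task 6 (finishes day 23). It runs from day 23 to 23 + 10 = day 33.
Task 1 has to wait for task 3 (finishes day 3); task 6 (finishes day 23). The latest of these is day 23, so task 1 runs day 23 to 23 + 12 = day 35.
All tasks are finished once the last one completes. Finish times: Task 1 at 35, Task 2 at 4, Task 3 at 3, Task 4 at 11, Task 5 at 13, Task 6 at 23, Task 7 at 33. The latest is day 35.

35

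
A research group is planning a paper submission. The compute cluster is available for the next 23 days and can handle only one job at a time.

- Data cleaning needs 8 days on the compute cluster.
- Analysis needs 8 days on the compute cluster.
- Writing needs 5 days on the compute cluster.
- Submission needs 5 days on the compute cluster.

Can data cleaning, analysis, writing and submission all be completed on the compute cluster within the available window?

No

Running back to back, the jobs need 8 + 8 + 5 + 5 = 26 days on the compute cluster.
Since 26 > 23, they cannot all fit.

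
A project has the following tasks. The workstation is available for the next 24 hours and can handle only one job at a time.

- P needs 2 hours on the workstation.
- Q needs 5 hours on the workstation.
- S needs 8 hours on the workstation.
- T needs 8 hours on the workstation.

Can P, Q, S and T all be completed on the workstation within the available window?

Running back to back, the jobs need 2 + 5 + 8 + 8 = 23 hours on the workstation.
Since 23 ≤ 24, they fit within the window.

Yes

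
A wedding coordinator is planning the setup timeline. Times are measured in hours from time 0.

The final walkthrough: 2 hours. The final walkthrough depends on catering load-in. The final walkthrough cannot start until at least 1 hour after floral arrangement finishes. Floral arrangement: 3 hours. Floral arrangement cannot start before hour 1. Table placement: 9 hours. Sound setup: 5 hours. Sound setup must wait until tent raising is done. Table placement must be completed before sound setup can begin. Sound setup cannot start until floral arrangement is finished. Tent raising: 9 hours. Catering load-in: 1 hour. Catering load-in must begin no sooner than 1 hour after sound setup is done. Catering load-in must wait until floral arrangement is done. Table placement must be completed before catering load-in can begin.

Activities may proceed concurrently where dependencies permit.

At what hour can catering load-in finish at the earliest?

Floral arrangement cannot begin until its own release at hour 1. It runs from hour 1 to 1 + 3 = hour 4.
Nothing blocks table placement, so it runs from hour 0 to hour 9.
Nothing blocks tent raising, so it runs from hour 0 to hour 9.
For sound setup: tent raising (finishes hour 9); table placement (finishes hour 9); floral arrangement (finishes hour 4). Taking the maximum gives a start of hour 9, and it finishes at 9 + 5 = hour 14.
Catering load-in needs all of sound setup (finishes hour 14, plus 1-hour gap → hour 15); floral arrangement (finishes hour 4); table placement (finishes hour 9). That puts its earliest start at hour 15; it finishes at 15 + 1 = hour 16.

16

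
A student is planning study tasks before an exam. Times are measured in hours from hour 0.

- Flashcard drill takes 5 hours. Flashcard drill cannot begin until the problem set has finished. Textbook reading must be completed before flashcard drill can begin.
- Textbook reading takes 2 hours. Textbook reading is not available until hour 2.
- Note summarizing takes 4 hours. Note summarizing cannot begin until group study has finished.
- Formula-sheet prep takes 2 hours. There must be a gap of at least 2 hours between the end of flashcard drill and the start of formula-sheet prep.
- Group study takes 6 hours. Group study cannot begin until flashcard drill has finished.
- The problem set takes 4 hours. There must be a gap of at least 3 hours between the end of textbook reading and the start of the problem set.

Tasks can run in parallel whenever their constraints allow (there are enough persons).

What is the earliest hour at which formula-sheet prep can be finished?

20

Textbook reading cannot begin until its own release at hour 2. It runs from hour 2 to 2 + 2 = hour 4.
The problem set waits on textbook reading (finishes hour 4, plus 3-hour gap → hour 7), so it starts at hour 7 and finishes at 7 + 4 = hour 11.
Flashcard drill needs all of the problem set (finishes hour 11); textbook reading (finishes hour 4). That puts its earliest start at hour 11; it finishes at 11 + 5 = hour 16.
Formula-sheet prep cannot begin until flashcard drill (finishes hour 16, plus 2-hour gap → hour 18). It runs from hour 18 to 18 + 2 = hour 20.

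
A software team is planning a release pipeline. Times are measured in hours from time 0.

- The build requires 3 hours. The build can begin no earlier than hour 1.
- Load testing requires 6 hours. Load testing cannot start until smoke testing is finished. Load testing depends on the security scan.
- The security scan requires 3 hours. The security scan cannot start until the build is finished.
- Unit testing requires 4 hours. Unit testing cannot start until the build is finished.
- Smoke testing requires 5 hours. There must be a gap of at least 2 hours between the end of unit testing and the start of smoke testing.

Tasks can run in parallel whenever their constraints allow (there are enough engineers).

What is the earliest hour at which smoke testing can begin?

The build cannot begin until its own release at hour 1. It runs from hour 1 to 1 + 3 = hour 4.
Unit testing waits on the build (finishes hour 4), so it starts at hour 4 and finishes at 4 + 4 = hour 8.
Smoke testing waits on unit testing (finishes hour 8, plus 2-hour gap → hour 10), so the earliest it can start is hour 10.

10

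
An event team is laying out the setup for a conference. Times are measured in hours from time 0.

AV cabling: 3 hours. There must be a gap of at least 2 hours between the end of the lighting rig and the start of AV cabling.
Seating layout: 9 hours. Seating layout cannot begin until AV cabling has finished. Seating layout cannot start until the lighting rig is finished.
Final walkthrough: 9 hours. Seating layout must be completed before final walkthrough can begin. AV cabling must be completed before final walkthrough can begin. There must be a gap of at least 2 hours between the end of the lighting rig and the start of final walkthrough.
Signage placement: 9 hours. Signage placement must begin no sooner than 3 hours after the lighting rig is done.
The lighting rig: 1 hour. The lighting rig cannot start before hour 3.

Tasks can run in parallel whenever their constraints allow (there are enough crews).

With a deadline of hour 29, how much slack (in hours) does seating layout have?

2

The lighting rig cannot begin until its own release at hour 3. It runs from hour 3 to 3 + 1 = hour 4.
AV cabling cannot begin until the lighting rig (finishes hour 4, plus 2-hour gap → hour 6). It runs from hour 6 to 6 + 3 = hour 9.
Seating layout needs all of AV cabling (finishes hour 9); the lighting rig (finishes hour 4). That puts its earliest start at hour 9; it finishes at 9 + 9 = hour 18.

Working backward from the deadline:
Nothing follows final walkthrough; the deadline of hour 29 is its only limit. It must start by 29 − 9 = hour 20.
Seating layout feeds into final walkthrough (must start by hour 20); so seating layout must finish by hour 20 and therefore start by hour 11.
So seating layout can start as early as hour 9 and as late as hour 11, giving 11 − 9 = 2 hours of slack.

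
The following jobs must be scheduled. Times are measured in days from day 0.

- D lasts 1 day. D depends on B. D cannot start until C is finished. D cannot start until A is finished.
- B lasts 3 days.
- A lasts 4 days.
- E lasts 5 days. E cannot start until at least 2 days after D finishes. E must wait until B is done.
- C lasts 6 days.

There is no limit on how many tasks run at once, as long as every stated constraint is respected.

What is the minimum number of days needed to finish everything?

14

Nothing blocks C, so it runs from day 0 to day 6.
B can start immediately at day 0; it finishes at day 3.
Nothing blocks A, so it runs from day 0 to day 4.
D cannot start until B (finishes day 3); C (finishes day 6); A (finishes day 4). The controlling bound is day 6, so D finishes at 6 + 1 = day 7.
E needs all of D (finishes day 7, plus 2-day gap → day 9); B (finishes day 3). That puts its earliest start at day 9; it finishes at 9 + 5 = day 14.
All tasks are finished once the last one completes. Finish times: A at 4, B at 3, C at 6, D at 7, E at 14. The latest is day 14.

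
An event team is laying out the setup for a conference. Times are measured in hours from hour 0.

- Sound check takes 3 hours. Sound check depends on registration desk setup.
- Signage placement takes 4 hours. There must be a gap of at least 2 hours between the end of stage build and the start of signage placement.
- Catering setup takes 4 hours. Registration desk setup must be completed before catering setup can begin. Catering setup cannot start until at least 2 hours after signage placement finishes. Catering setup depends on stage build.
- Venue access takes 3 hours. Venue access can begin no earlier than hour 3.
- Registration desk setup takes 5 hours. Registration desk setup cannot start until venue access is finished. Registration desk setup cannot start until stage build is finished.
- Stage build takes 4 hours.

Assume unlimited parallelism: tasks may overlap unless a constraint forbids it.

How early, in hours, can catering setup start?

Nothing blocks stage build, so it runs from hour 0 to hour 4.
Signage placement cannot begin until stage build (finishes hour 4, plus 2-hour gap → hour 6). It runs from hour 6 to 6 + 4 = hour 10.
Venue access cannot begin until its own release at hour 3. It runs from hour 3 to 3 + 3 = hour 6.
Registration desk setup needs all of venue access (finishes hour 6); stage build (finishes hour 4). That puts its earliest start at hour 6; it finishes at 6 + 5 = hour 11.
Catering setup waits on registration desk setup (finishes hour 11); signage placement (finishes hour 10, plus 2-hour gap → hour 12); stage build (finishes hour 4). The latest of these is hour 12, which is the earliest catering setup can start.

12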